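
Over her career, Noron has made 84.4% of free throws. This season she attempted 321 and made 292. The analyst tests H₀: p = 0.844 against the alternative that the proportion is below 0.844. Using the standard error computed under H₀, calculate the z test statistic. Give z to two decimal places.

z = 3.24

p̂ = 292/321 = 0.9097.
Under H₀, SE = √(0.844·0.156/321) = √(0.000410168) = 0.0203.
z = (0.9097 − 0.844)/0.0203 = 0.0657/0.0203 = 3.24.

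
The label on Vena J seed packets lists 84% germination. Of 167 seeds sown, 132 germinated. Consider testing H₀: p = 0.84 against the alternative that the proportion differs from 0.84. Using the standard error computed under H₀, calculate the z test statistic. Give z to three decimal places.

z = -1.748

p̂ = 132/167 ≈ 0.79042.
Standard error under H₀: √(0.84×0.16/167) = 0.02837.
z = (0.79042 − 0.84)/0.02837 = -0.04958/0.02837 = -1.748.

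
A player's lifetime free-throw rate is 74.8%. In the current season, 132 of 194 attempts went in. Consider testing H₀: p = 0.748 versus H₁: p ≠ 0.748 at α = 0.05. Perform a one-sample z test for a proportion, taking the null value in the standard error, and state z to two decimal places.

p̂ = 132/194 = 0.6804.
SE = √(p₀(1−p₀)/n) = √(0.1885/194) = 0.0312.
z = (0.6804 − 0.748)/0.0312 = -0.0676/0.0312 = -2.17.
p-value = 2·P(Z > 2.168) ≈ 0.0301; since p < α = 0.05, reject H₀.

z = -2.17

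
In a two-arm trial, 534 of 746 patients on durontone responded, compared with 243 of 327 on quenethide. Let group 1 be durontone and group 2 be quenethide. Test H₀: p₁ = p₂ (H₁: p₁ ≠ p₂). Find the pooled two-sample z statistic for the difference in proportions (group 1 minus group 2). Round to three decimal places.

z = -0.921

p̂₁ = 534/746 = 0.71582, p̂₂ = 243/327 = 0.74312.
Pooled p̂ = (534+243)/(746+327) = 777/1073 = 0.72414.
SE = √(p̂(1−p̂)(1/n₁+1/n₂)) = √(0.72414·0.27586·0.00439859) = √(0.000878671) = 0.02964.
z = (0.71582 − 0.74312)/0.02964 = -0.02730/0.02964 = -0.921.
p-value = 2·P(Z > 0.921) ≈ 0.3570.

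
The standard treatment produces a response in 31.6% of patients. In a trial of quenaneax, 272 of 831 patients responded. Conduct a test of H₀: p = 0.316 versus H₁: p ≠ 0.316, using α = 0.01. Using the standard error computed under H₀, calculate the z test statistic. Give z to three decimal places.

p̂ = 272/831 ≈ 0.32732.
SE = √(p₀(1−p₀)/n) = √(0.21614/831) = 0.01613.
z = (0.32732 − 0.316)/0.01613 = 0.01132/0.01613 = 0.702.
Two-sided p-value ≈ 2·Φ(−0.702) = 0.4829; since p > α = 0.01, fail to reject H₀.

z = 0.702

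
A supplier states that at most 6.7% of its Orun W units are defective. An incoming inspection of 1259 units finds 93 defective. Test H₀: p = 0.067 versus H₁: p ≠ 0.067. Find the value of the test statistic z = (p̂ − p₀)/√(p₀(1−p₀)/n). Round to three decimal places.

z = 0.975

p̂ = 93/1259 = 0.073868.
SE = √(p₀(1−p₀)/n) = √(0.062511/1259) = 0.007046.
z = (0.073868 − 0.067)/0.007046 = 0.006868/0.007046 = 0.975.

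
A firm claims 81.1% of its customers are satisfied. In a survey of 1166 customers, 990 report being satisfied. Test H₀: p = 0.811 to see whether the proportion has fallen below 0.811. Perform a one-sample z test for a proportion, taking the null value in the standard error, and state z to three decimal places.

p̂ = 990/1166 ≈ 0.849057.
Under H₀, SE = √(0.811·0.189/1166) = √(0.000131457) = 0.011465.
z = (0.849057 − 0.811)/0.011465 = 0.038057/0.011465 = 3.319.
p-value = P(Z < 3.319) ≈ 0.9995.

z = 3.319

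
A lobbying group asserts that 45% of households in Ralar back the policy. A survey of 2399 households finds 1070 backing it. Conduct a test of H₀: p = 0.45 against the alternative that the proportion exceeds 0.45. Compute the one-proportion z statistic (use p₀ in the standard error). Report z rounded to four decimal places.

z = -0.3919

p̂ = 1070/2399 = 0.446019.
Standard error under H₀: √(0.45×0.55/2399) = 0.010157.
z = (0.446019 − 0.45)/0.010157 = -0.003981/0.010157 = -0.3919.
p-value = P(Z > -0.392) ≈ 0.6524.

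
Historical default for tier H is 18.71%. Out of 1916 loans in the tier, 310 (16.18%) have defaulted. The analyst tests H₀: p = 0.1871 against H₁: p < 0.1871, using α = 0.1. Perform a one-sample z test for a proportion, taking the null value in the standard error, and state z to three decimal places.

z = -2.840

p̂ = 310/1916 ≈ 0.16180.
SE = √(p₀(1−p₀)/n) = √(0.15209/1916) = 0.00891.
z = (0.16180 − 0.1871)/0.00891 = -0.02530/0.00891 = -2.840.
p-value = P(Z < -2.840) ≈ 0.0023; since p < α = 0.1, reject H₀.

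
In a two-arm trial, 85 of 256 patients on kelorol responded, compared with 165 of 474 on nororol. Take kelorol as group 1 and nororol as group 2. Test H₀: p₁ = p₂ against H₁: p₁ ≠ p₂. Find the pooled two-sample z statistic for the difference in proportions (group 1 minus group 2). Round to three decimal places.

p̂₁ = 85/256 = 0.33203, p̂₂ = 165/474 = 0.34810.
Pooled p̂ = (85+165)/(256+474) = 250/730 = 0.34247.
SE = √(p̂(1−p̂)(1/n₁+1/n₂)) = √(0.34247·0.65753·0.00601595) = √(0.00135469) = 0.03681.
z = (0.33203 − 0.34810)/0.03681 = -0.01607/0.03681 = -0.437.

z = -0.437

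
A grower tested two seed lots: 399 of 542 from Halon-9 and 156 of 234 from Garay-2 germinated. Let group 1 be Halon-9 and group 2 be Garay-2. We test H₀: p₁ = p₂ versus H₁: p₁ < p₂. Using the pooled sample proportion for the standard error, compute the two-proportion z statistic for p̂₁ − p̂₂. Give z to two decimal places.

z = 1.97

p̂₁ = 399/542 = 0.7362, p̂₂ = 156/234 = 0.6667.
Pooled p̂ = (399+156)/(542+234) = 555/776 = 0.7152.
SE = √(p̂(1−p̂)(1/n₁+1/n₂)) = √(0.7152·0.2848·0.00611852) = √(0.00124626) = 0.0353.
z = (0.7362 − 0.6667)/0.0353 = 0.0695/0.0353 = 1.97.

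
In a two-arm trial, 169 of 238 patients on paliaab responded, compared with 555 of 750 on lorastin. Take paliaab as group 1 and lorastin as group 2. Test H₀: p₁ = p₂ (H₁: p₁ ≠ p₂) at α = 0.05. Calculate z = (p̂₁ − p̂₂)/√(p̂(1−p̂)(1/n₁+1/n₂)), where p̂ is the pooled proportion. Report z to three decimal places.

z = -0.909

p̂₁ = 169/238 ≈ 0.71008, p̂₂ = 555/750 ≈ 0.74000.
Pooled p̂ = (169+555)/(238+750) = 724/988 = 0.73279.
SE = √(0.195807 × 0.00553501) = 0.03292.
z = (0.71008 − 0.74000)/0.03292 = -0.02992/0.03292 = -0.909.
Two-sided p-value ≈ 2·Φ(−0.909) = 0.3635, so at α = 0.05 we fail to reject H₀.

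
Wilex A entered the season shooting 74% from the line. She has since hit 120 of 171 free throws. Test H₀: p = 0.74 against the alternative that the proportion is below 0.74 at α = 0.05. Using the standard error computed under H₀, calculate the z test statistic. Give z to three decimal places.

z = -1.140

p̂ = 120/171 ≈ 0.70175.
Under H₀, SE = √(0.74·0.26/171) = √(0.00112515) = 0.03354.
z = (0.70175 − 0.74)/0.03354 = -0.03825/0.03354 = -1.140.
p-value = P(Z < -1.140) ≈ 0.1271; since p > α = 0.05, fail to reject H₀.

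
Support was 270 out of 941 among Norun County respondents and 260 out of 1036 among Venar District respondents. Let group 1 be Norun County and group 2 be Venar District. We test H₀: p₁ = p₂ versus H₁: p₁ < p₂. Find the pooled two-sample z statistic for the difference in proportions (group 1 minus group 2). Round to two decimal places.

z = 1.80

p̂₁ = 270/941 = 0.2869, p̂₂ = 260/1036 = 0.2510.
Pooled p̂ = (270+260)/(941+1036) = 530/1977 = 0.2681.
SE = √(0.196214 × 0.00202795) = 0.0199.
z = (0.2869 − 0.2510)/0.0199 = 0.0359/0.0199 = 1.80.
p-value = P(Z < 1.803) ≈ 0.9643.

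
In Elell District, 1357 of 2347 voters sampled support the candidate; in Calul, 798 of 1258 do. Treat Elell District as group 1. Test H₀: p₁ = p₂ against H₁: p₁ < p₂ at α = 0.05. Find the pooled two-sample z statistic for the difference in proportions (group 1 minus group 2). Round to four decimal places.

p̂₁ = 1357/2347 = 0.578185, p̂₂ = 798/1258 = 0.634340.
Pooled p̂ = (1357+798)/(2347+1258) = 2155/3605 = 0.597781.
SE = √(0.240439 × 0.00122099) = 0.017134.
z = (0.578185 − 0.634340)/0.017134 = -0.056155/0.017134 = -3.2774.
p-value = P(Z < -3.277) ≈ 0.0005, so at α = 0.05 we reject H₀.

z = -3.2774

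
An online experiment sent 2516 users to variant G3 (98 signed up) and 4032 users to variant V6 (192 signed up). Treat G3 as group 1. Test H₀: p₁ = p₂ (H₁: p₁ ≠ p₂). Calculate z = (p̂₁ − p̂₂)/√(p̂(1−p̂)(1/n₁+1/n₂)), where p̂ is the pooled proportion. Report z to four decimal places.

p̂₁ = 98/2516 ≈ 0.0389507, p̂₂ = 192/4032 ≈ 0.0476190.
Pooled p̂ = (98+192)/(2516+4032) = 290/6548 = 0.0442883.
SE = √(0.0423269 × 0.000645472) = 0.0052269.
z = (0.0389507 − 0.0476190)/0.0052269 = -0.0086683/0.0052269 = -1.6584.
p-value = 2·P(Z > 1.658) ≈ 0.0972.

z = -1.6584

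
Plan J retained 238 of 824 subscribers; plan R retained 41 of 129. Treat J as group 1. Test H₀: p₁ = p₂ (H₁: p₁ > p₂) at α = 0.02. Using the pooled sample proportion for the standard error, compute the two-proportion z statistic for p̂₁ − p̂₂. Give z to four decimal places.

z = -0.6730

p̂₁ = 238/824 = 0.2888350, p̂₂ = 41/129 = 0.3178295.
Pooled p̂ = (238+41)/(824+129) = 279/953 = 0.2927597.
SE = √(0.207051 × 0.00896553) = 0.0430851.
z = (0.2888350 − 0.3178295)/0.0430851 = -0.0289945/0.0430851 = -0.6730.
p-value = P(Z > -0.673) ≈ 0.7495. With α = 0.02, fail to reject H₀.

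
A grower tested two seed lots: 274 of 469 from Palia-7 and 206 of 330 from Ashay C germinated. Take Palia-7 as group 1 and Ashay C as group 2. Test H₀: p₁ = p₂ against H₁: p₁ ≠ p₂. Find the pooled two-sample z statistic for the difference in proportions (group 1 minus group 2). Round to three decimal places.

p̂₁ = 274/469 ≈ 0.58422, p̂₂ = 206/330 ≈ 0.62424.
Pooled p̂ = (274+206)/(469+330) = 480/799 = 0.60075.
SE = √(p̂(1−p̂)(1/n₁+1/n₂)) = √(0.60075·0.39925·0.0051625) = √(0.00123822) = 0.03519.
z = (0.58422 − 0.62424)/0.03519 = -0.04002/0.03519 = -1.137.
Two-sided p-value ≈ 2·Φ(−1.137) = 0.2554.

z = -1.137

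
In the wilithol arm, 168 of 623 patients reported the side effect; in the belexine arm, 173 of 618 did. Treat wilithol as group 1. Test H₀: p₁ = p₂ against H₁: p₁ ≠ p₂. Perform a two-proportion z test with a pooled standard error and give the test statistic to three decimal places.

p̂₁ = 168/623 ≈ 0.269663, p̂₂ = 173/618 ≈ 0.279935.
Pooled p̂ = (168+173)/(623+618) = 341/1241 = 0.274778.
SE = √(p̂(1−p̂)(1/n₁+1/n₂)) = √(0.274778·0.725222·0.00322326) = √(0.000642316) = 0.025344.
z = (0.269663 − 0.279935)/0.025344 = -0.010272/0.025344 = -0.405.

z = -0.405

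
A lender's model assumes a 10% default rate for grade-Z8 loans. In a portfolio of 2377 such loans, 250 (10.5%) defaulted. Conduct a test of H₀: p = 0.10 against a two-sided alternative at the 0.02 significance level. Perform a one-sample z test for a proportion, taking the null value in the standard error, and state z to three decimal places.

p̂ = 250/2377 ≈ 0.10517.
Standard error under H₀: √(0.1×0.9/2377) = 0.00615.
z = (0.10517 − 0.1)/0.00615 = 0.00517/0.00615 = 0.841.
Two-sided p-value ≈ 2·Φ(−0.841) = 0.4004. With α = 0.02, fail to reject H₀.

z = 0.841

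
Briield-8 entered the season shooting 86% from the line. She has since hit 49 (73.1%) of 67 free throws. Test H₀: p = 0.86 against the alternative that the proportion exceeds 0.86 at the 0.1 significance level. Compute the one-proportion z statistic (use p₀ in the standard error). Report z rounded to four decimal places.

z = -3.0350

p̂ = 49/67 ≈ 0.731343.
Under H₀, SE = √(0.86·0.14/67) = √(0.00179701) = 0.042391.
z = (0.731343 − 0.86)/0.042391 = -0.128657/0.042391 = -3.0350.
p-value = P(Z > -3.035) ≈ 0.9988; since p > α = 0.1, fail to reject H₀.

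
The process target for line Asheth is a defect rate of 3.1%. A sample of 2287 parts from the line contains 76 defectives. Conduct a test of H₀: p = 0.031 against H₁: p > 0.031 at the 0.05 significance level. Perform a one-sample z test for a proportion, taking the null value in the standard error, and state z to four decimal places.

p̂ = 76/2287 = 0.0332313.
Standard error under H₀: √(0.031×0.969/2287) = 0.0036242.
z = (0.0332313 − 0.031)/0.0036242 = 0.0022313/0.0036242 = 0.6157.
p-value = P(Z > 0.616) ≈ 0.2691, so at α = 0.05 we fail to reject H₀.

z = 0.6157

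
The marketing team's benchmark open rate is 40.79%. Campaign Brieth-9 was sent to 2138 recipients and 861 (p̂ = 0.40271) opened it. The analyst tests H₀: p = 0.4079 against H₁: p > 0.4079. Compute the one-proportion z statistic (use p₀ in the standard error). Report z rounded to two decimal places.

z = -0.49

p̂ = 861/2138 = 0.4027.
Standard error under H₀: √(0.4079×0.5921/2138) = 0.0106.
z = (0.4027 − 0.4079)/0.0106 = -0.0052/0.0106 = -0.49.
p-value = P(Z > -0.488) ≈ 0.6872.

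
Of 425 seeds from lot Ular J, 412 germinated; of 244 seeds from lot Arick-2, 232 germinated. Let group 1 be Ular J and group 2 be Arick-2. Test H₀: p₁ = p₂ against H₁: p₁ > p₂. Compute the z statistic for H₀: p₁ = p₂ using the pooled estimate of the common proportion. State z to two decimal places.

p̂₁ = 412/425 ≈ 0.9694, p̂₂ = 232/244 ≈ 0.9508.
Pooled p̂ = (412+232)/(425+244) = 644/669 = 0.9626.
SE = √(p̂(1−p̂)(1/n₁+1/n₂)) = √(0.9626·0.0374·0.0064513) = √(0.000232071) = 0.0152.
z = (0.9694 − 0.9508)/0.0152 = 0.0186/0.0152 = 1.22.
p-value = P(Z > 1.220) ≈ 0.1111.

z = 1.22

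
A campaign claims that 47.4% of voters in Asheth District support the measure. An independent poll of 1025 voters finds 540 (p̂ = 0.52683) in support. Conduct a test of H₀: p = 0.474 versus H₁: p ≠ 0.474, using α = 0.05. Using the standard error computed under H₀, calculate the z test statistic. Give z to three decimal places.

p̂ = 540/1025 ≈ 0.52683.
Standard error under H₀: √(0.474×0.526/1025) = 0.01560.
z = (0.52683 − 0.474)/0.01560 = 0.05283/0.01560 = 3.387.
p-value = 2·P(Z > 3.387) ≈ 0.0007, so at α = 0.05 we reject H₀.

z = 3.387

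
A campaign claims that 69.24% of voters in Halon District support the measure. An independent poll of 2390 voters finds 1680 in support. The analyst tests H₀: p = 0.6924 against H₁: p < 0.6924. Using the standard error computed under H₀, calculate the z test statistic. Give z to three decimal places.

z = 1.115

p̂ = 1680/2390 = 0.70293.
SE = √(p₀(1−p₀)/n) = √(0.21298/2390) = 0.00944.
z = (0.70293 − 0.6924)/0.00944 = 0.01053/0.00944 = 1.115.
p-value = P(Z < 1.115) ≈ 0.8676.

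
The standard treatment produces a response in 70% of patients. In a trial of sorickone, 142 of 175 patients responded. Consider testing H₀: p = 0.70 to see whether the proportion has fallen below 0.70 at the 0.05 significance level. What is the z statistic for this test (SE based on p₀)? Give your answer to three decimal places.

z = 3.217

p̂ = 142/175 ≈ 0.81143.
SE = √(p₀(1−p₀)/n) = √(0.21/175) = 0.03464.
z = (0.81143 − 0.7)/0.03464 = 0.11143/0.03464 = 3.217.
p-value = P(Z < 3.217) ≈ 0.9994, so at α = 0.05 we fail to reject H₀.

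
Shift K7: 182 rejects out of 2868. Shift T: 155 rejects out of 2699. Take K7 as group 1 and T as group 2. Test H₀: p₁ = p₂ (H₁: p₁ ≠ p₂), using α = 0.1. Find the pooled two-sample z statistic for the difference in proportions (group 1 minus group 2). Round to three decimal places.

z = 0.943

p̂₁ = 182/2868 = 0.063459, p̂₂ = 155/2699 = 0.057429.
Pooled p̂ = (182+155)/(2868+2699) = 337/5567 = 0.060535.
SE = √(0.0568708 × 0.000719183) = 0.006395.
z = (0.063459 − 0.057429)/0.006395 = 0.006030/0.006395 = 0.943.
Two-sided p-value ≈ 2·Φ(−0.943) = 0.3457; since p > α = 0.1, fail to reject H₀.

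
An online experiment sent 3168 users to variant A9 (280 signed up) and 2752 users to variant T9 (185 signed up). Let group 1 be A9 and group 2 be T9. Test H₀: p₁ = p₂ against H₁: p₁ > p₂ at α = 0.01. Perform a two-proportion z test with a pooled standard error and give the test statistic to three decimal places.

z = 3.018

p̂₁ = 280/3168 ≈ 0.0883838, p̂₂ = 185/2752 ≈ 0.0672238.
Pooled p̂ = (280+185)/(3168+2752) = 465/5920 = 0.0785473.
SE = √(0.0723776 × 0.000679029) = 0.0070105.
z = (0.0883838 − 0.0672238)/0.0070105 = 0.0211600/0.0070105 = 3.018.
p-value = P(Z > 3.018) ≈ 0.0013; since p < α = 0.01, reject H₀.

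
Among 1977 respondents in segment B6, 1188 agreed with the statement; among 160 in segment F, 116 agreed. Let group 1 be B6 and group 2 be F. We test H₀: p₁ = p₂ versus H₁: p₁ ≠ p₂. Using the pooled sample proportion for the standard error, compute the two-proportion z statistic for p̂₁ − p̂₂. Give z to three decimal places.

p̂₁ = 1188/1977 ≈ 0.600910, p̂₂ = 116/160 ≈ 0.725000.
Pooled p̂ = (1188+116)/(1977+160) = 1304/2137 = 0.610201.
SE = √(0.237856 × 0.00675582) = 0.040086.
z = (0.600910 − 0.725000)/0.040086 = -0.124090/0.040086 = -3.096.

z = -3.096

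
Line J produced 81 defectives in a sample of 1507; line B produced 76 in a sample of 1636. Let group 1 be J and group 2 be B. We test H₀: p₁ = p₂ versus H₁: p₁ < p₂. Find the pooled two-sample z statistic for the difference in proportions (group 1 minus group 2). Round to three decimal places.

p̂₁ = 81/1507 = 0.05375, p̂₂ = 76/1636 = 0.04645.
Pooled p̂ = (81+76)/(1507+1636) = 157/3143 = 0.04995.
SE = √(p̂(1−p̂)(1/n₁+1/n₂)) = √(0.04995·0.95005·0.00127482) = √(6.0499e-05) = 0.00778.
z = (0.05375 − 0.04645)/0.00778 = 0.00730/0.00778 = 0.938.
p-value = P(Z < 0.938) ≈ 0.8258.

z = 0.938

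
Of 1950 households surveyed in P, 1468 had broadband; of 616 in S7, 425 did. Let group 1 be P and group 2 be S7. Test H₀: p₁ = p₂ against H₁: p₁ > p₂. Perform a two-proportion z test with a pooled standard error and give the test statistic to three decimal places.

p̂₁ = 1468/1950 ≈ 0.75282, p̂₂ = 425/616 ≈ 0.68994.
Pooled p̂ = (1468+425)/(1950+616) = 1893/2566 = 0.73772.
SE = √(p̂(1−p̂)(1/n₁+1/n₂)) = √(0.73772·0.26228·0.0021362) = √(0.000413327) = 0.02033.
z = (0.75282 − 0.68994)/0.02033 = 0.06288/0.02033 = 3.093.

z = 3.093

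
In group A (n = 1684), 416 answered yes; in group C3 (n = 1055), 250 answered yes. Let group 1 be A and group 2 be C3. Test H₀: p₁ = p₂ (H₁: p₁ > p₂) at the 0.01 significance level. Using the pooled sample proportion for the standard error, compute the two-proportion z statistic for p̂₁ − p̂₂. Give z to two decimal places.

p̂₁ = 416/1684 ≈ 0.2470, p̂₂ = 250/1055 ≈ 0.2370.
Pooled p̂ = (416+250)/(1684+1055) = 666/2739 = 0.2432.
SE = √(0.18403 × 0.00154169) = 0.0168.
z = (0.2470 − 0.2370)/0.0168 = 0.0100/0.0168 = 0.60.
p-value = P(Z > 0.597) ≈ 0.2751. With α = 0.01, fail to reject H₀.

z = 0.60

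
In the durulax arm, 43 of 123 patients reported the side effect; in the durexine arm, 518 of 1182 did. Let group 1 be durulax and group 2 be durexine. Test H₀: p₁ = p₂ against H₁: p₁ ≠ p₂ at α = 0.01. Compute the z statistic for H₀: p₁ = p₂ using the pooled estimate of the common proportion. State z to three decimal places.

p̂₁ = 43/123 = 0.34959, p̂₂ = 518/1182 = 0.43824.
Pooled p̂ = (43+518)/(123+1182) = 561/1305 = 0.42989.
SE = √(0.245084 × 0.0089761) = 0.04690.
z = (0.34959 − 0.43824)/0.04690 = -0.08865/0.04690 = -1.890.
p-value = 2·P(Z > 1.890) ≈ 0.0588. With α = 0.01, fail to reject H₀.

z = -1.890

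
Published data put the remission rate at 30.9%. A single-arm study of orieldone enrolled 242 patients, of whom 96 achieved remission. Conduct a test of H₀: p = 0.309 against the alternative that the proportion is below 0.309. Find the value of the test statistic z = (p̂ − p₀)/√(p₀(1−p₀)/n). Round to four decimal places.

z = 2.9523

p̂ = 96/242 ≈ 0.396694.
Standard error under H₀: √(0.309×0.691/242) = 0.029704.
z = (0.396694 − 0.309)/0.029704 = 0.087694/0.029704 = 2.9523.
p-value = P(Z < 2.952) ≈ 0.9984.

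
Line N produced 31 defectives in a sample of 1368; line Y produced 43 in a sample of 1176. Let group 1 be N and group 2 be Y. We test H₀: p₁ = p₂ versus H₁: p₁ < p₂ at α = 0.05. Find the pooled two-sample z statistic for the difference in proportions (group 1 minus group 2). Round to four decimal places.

z = -2.0805

p̂₁ = 31/1368 ≈ 0.022661, p̂₂ = 43/1176 ≈ 0.036565.
Pooled p̂ = (31+43)/(1368+1176) = 74/2544 = 0.029088.
SE = √(0.0282419 × 0.00158133) = 0.006683.
z = (0.022661 − 0.036565)/0.006683 = -0.013904/0.006683 = -2.0805.
p-value = P(Z < -2.081) ≈ 0.0187. With α = 0.05, reject H₀.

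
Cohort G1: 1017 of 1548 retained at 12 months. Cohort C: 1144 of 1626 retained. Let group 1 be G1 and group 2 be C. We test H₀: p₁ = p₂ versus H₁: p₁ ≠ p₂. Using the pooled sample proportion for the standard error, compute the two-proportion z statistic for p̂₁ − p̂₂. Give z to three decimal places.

p̂₁ = 1017/1548 ≈ 0.65698, p̂₂ = 1144/1626 ≈ 0.70357.
Pooled p̂ = (1017+1144)/(1548+1626) = 2161/3174 = 0.68084.
SE = √(0.217295 × 0.001261) = 0.01655.
z = (0.65698 − 0.70357)/0.01655 = -0.04659/0.01655 = -2.815.

z = -2.815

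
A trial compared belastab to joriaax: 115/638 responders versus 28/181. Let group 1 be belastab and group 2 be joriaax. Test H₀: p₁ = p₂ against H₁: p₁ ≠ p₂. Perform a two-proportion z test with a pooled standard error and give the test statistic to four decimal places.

p̂₁ = 115/638 = 0.180251, p̂₂ = 28/181 = 0.154696.
Pooled p̂ = (115+28)/(638+181) = 143/819 = 0.174603.
SE = √(p̂(1−p̂)(1/n₁+1/n₂)) = √(0.174603·0.825397·0.00709226) = √(0.00102211) = 0.031971.
z = (0.180251 − 0.154696)/0.031971 = 0.025555/0.031971 = 0.7993.
Two-sided p-value ≈ 2·Φ(−0.799) = 0.4241.

z = 0.7993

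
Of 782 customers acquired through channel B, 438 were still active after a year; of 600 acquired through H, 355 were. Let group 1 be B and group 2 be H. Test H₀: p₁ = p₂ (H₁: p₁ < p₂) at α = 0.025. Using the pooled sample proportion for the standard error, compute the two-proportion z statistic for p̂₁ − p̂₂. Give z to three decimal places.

p̂₁ = 438/782 ≈ 0.56010, p̂₂ = 355/600 ≈ 0.59167.
Pooled p̂ = (438+355)/(782+600) = 793/1382 = 0.57381.
SE = √(0.244553 × 0.00294544) = 0.02684.
z = (0.56010 − 0.59167)/0.02684 = -0.03157/0.02684 = -1.176.
p-value = P(Z < -1.176) ≈ 0.1198; since p > α = 0.025, fail to reject H₀.

z = -1.176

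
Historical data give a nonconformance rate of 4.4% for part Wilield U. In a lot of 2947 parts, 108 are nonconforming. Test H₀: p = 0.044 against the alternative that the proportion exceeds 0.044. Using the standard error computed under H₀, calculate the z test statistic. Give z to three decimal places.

p̂ = 108/2947 ≈ 0.036647.
SE = √(p₀(1−p₀)/n) = √(0.042064/2947) = 0.003778.
z = (0.036647 − 0.044)/0.003778 = -0.007353/0.003778 = -1.946.

z = -1.946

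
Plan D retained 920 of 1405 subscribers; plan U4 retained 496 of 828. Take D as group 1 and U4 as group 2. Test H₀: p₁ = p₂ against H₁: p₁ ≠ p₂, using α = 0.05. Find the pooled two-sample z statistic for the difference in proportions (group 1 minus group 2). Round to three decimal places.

z = 2.643

p̂₁ = 920/1405 ≈ 0.65480, p̂₂ = 496/828 ≈ 0.59903.
Pooled p̂ = (920+496)/(1405+828) = 1416/2233 = 0.63412.
SE = √(p̂(1−p̂)(1/n₁+1/n₂)) = √(0.63412·0.36588·0.00191947) = √(0.000445338) = 0.02110.
z = (0.65480 − 0.59903)/0.02110 = 0.05577/0.02110 = 2.643.
Two-sided p-value ≈ 2·Φ(−2.643) = 0.0082. With α = 0.05, reject H₀.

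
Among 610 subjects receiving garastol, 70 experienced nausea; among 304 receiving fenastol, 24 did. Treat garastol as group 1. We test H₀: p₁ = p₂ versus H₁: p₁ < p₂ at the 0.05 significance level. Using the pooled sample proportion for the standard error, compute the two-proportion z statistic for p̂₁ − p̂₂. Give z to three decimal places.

z = 1.679

p̂₁ = 70/610 = 0.114754, p̂₂ = 24/304 = 0.078947.
Pooled p̂ = (70+24)/(610+304) = 94/914 = 0.102845.
SE = √(p̂(1−p̂)(1/n₁+1/n₂)) = √(0.102845·0.897155·0.00492882) = √(0.00045477) = 0.021325.
z = (0.114754 − 0.078947)/0.021325 = 0.035807/0.021325 = 1.679.
p-value = P(Z < 1.679) ≈ 0.9534. With α = 0.05, fail to reject H₀.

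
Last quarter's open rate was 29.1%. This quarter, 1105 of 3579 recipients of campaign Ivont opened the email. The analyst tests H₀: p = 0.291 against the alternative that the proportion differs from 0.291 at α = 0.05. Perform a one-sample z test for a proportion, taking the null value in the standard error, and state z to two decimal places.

z = 2.34

p̂ = 1105/3579 = 0.30875.
Under H₀, SE = √(0.291·0.709/3579) = √(5.76471e-05) = 0.00759.
z = (0.30875 − 0.291)/0.00759 = 0.01775/0.00759 = 2.34.
Two-sided p-value ≈ 2·Φ(−2.337) = 0.0194. With α = 0.05, reject H₀.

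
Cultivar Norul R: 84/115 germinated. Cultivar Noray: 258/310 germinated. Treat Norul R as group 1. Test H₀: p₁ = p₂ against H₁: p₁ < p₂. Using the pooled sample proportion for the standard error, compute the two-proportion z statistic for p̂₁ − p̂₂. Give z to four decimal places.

z = -2.3524

p̂₁ = 84/115 = 0.730435, p̂₂ = 258/310 = 0.832258.
Pooled p̂ = (84+258)/(115+310) = 342/425 = 0.804706.
SE = √(p̂(1−p̂)(1/n₁+1/n₂)) = √(0.804706·0.195294·0.0119215) = √(0.00187351) = 0.043284.
z = (0.730435 − 0.832258)/0.043284 = -0.101823/0.043284 = -2.3524.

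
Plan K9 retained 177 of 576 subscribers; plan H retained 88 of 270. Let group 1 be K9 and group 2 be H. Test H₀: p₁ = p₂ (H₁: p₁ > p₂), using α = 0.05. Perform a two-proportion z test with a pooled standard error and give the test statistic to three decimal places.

p̂₁ = 177/576 ≈ 0.30729, p̂₂ = 88/270 ≈ 0.32593.
Pooled p̂ = (177+88)/(576+270) = 265/846 = 0.31324.
SE = √(p̂(1−p̂)(1/n₁+1/n₂)) = √(0.31324·0.68676·0.00543981) = √(0.00117021) = 0.03421.
z = (0.30729 − 0.32593)/0.03421 = -0.01864/0.03421 = -0.545.
p-value = P(Z > -0.545) ≈ 0.7070, so at α = 0.05 we fail to reject H₀.

z = -0.545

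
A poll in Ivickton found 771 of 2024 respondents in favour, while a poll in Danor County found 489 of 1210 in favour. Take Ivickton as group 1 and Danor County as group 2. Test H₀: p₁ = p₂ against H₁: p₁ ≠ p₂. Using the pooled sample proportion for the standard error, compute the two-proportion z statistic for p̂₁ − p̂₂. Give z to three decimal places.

p̂₁ = 771/2024 ≈ 0.38093, p̂₂ = 489/1210 ≈ 0.40413.
Pooled p̂ = (771+489)/(2024+1210) = 1260/3234 = 0.38961.
SE = √(p̂(1−p̂)(1/n₁+1/n₂)) = √(0.38961·0.61039·0.00132052) = √(0.000314038) = 0.01772.
z = (0.38093 − 0.40413)/0.01772 = -0.02320/0.01772 = -1.309.
Two-sided p-value ≈ 2·Φ(−1.309) = 0.1904.

z = -1.309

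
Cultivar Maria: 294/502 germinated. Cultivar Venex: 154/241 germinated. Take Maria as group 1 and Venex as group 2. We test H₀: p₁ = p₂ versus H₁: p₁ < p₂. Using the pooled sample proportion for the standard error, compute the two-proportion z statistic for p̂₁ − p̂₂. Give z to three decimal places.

z = -1.391

p̂₁ = 294/502 = 0.58566, p̂₂ = 154/241 = 0.63900.
Pooled p̂ = (294+154)/(502+241) = 448/743 = 0.60296.
SE = √(0.239399 × 0.00614141) = 0.03834.
z = (0.58566 − 0.63900)/0.03834 = -0.05334/0.03834 = -1.391.
p-value = P(Z < -1.391) ≈ 0.0821.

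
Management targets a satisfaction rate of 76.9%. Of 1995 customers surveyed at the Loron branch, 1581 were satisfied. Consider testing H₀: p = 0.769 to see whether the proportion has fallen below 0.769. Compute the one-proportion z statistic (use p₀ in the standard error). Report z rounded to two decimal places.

p̂ = 1581/1995 ≈ 0.79248.
Under H₀, SE = √(0.769·0.231/1995) = √(8.90421e-05) = 0.00944.
z = (0.79248 − 0.769)/0.00944 = 0.02348/0.00944 = 2.49.
p-value = P(Z < 2.488) ≈ 0.9936.

z = 2.49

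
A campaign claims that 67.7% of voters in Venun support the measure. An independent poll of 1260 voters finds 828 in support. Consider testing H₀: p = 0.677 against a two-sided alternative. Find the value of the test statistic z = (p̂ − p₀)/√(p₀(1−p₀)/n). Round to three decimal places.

p̂ = 828/1260 = 0.657143.
Standard error under H₀: √(0.677×0.323/1260) = 0.013174.
z = (0.657143 − 0.677)/0.013174 = -0.019857/0.013174 = -1.507.
p-value = 2·P(Z > 1.507) ≈ 0.1317.

z = -1.507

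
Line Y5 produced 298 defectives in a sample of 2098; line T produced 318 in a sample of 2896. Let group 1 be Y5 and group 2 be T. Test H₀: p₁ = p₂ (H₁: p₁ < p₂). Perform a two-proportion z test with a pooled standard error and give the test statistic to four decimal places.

z = 3.4190

p̂₁ = 298/2098 ≈ 0.1420400, p̂₂ = 318/2896 ≈ 0.1098066.
Pooled p̂ = (298+318)/(2098+2896) = 616/4994 = 0.1233480.
SE = √(0.108133 × 0.000821948) = 0.0094276.
z = (0.1420400 − 0.1098066)/0.0094276 = 0.0322334/0.0094276 = 3.4190.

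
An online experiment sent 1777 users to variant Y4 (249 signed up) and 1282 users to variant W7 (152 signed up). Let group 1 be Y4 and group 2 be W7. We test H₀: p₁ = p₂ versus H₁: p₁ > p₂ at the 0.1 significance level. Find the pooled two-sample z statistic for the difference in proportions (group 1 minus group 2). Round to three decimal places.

p̂₁ = 249/1777 ≈ 0.14012, p̂₂ = 152/1282 ≈ 0.11856.
Pooled p̂ = (249+152)/(1777+1282) = 401/3059 = 0.13109.
SE = √(p̂(1−p̂)(1/n₁+1/n₂)) = √(0.13109·0.86891·0.00134278) = √(0.000152948) = 0.01237.
z = (0.14012 − 0.11856)/0.01237 = 0.02156/0.01237 = 1.743.
p-value = P(Z > 1.743) ≈ 0.0406. With α = 0.1, reject H₀.

z = 1.743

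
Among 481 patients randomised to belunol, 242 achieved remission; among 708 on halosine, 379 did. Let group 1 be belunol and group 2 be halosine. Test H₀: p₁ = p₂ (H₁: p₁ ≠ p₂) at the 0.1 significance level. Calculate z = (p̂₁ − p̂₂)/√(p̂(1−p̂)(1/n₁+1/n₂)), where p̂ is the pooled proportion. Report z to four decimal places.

p̂₁ = 242/481 ≈ 0.503119, p̂₂ = 379/708 ≈ 0.535311.
Pooled p̂ = (242+379)/(481+708) = 621/1189 = 0.522288.
SE = √(p̂(1−p̂)(1/n₁+1/n₂)) = √(0.522288·0.477712·0.00349143) = √(0.000871124) = 0.029515.
z = (0.503119 − 0.535311)/0.029515 = -0.032192/0.029515 = -1.0907.
p-value = 2·P(Z > 1.091) ≈ 0.2754; since p > α = 0.1, fail to reject H₀.

z = -1.0907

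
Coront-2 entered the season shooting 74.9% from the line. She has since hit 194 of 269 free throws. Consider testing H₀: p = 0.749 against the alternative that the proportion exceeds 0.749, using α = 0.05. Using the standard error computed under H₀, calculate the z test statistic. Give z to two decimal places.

z = -1.05

p̂ = 194/269 ≈ 0.7212.
SE = √(p₀(1−p₀)/n) = √(0.188/269) = 0.0264.
z = (0.7212 − 0.749)/0.0264 = -0.0278/0.0264 = -1.05.
p-value = P(Z > -1.052) ≈ 0.8536. With α = 0.05, fail to reject H₀.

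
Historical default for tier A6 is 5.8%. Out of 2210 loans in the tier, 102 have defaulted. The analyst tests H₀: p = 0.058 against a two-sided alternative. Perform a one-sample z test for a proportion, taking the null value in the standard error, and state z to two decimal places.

z = -2.38

p̂ = 102/2210 ≈ 0.04615.
SE = √(p₀(1−p₀)/n) = √(0.054636/2210) = 0.00497.
z = (0.04615 − 0.058)/0.00497 = -0.01185/0.00497 = -2.38.
p-value = 2·P(Z > 2.383) ≈ 0.0172.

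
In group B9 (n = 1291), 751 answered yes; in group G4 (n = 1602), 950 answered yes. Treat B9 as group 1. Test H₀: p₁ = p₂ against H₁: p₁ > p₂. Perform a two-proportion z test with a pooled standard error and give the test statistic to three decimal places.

z = -0.613

p̂₁ = 751/1291 ≈ 0.58172, p̂₂ = 950/1602 ≈ 0.59301.
Pooled p̂ = (751+950)/(1291+1602) = 1701/2893 = 0.58797.
SE = √(p̂(1−p̂)(1/n₁+1/n₂)) = √(0.58797·0.41203·0.00139881) = √(0.000338878) = 0.01841.
z = (0.58172 − 0.59301)/0.01841 = -0.01129/0.01841 = -0.613.
p-value = P(Z > -0.613) ≈ 0.7301.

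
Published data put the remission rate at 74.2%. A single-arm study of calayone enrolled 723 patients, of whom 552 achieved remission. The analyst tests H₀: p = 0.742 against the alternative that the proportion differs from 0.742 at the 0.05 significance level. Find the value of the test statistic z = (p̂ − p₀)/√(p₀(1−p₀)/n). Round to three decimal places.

p̂ = 552/723 ≈ 0.763485.
Standard error under H₀: √(0.742×0.258/723) = 0.016272.
z = (0.763485 − 0.742)/0.016272 = 0.021485/0.016272 = 1.320.
Two-sided p-value ≈ 2·Φ(−1.320) = 0.1867. With α = 0.05, fail to reject H₀.

z = 1.320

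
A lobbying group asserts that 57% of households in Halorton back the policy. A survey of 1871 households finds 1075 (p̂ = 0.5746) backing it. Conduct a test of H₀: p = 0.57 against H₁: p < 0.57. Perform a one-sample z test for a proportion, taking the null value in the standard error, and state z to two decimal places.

p̂ = 1075/1871 ≈ 0.5746.
Standard error under H₀: √(0.57×0.43/1871) = 0.0114.
z = (0.5746 − 0.57)/0.0114 = 0.0046/0.0114 = 0.40.

z = 0.40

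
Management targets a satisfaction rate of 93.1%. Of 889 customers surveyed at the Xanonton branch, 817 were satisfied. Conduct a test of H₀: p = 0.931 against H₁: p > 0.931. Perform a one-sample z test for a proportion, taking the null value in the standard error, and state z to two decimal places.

z = -1.41

p̂ = 817/889 = 0.9190.
SE = √(p₀(1−p₀)/n) = √(0.064239/889) = 0.0085.
z = (0.9190 − 0.931)/0.0085 = -0.0120/0.0085 = -1.41.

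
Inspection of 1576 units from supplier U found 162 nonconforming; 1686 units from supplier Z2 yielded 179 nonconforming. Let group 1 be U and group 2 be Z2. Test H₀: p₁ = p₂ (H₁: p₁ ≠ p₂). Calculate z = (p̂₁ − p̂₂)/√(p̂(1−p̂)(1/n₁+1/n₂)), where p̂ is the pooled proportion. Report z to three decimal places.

z = -0.315

p̂₁ = 162/1576 = 0.10279, p̂₂ = 179/1686 = 0.10617.
Pooled p̂ = (162+179)/(1576+1686) = 341/3262 = 0.10454.
SE = √(0.0936091 × 0.00122764) = 0.01072.
z = (0.10279 − 0.10617)/0.01072 = -0.00338/0.01072 = -0.315.
p-value = 2·P(Z > 0.315) ≈ 0.7528.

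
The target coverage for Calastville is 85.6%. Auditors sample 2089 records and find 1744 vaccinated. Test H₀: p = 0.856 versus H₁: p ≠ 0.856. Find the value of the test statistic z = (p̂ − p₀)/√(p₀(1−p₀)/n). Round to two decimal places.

z = -2.75

p̂ = 1744/2089 = 0.8348.
Under H₀, SE = √(0.856·0.144/2089) = √(5.90062e-05) = 0.0077.
z = (0.8348 − 0.856)/0.0077 = -0.0212/0.0077 = -2.75.
p-value = 2·P(Z > 2.753) ≈ 0.0059.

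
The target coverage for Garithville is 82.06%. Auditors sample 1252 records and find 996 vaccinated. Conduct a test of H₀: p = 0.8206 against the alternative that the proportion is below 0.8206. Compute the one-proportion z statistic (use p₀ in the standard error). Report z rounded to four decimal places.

z = -2.3122

p̂ = 996/1252 ≈ 0.795527.
Standard error under H₀: √(0.8206×0.1794/1252) = 0.010844.
z = (0.795527 − 0.8206)/0.010844 = -0.025073/0.010844 = -2.3122.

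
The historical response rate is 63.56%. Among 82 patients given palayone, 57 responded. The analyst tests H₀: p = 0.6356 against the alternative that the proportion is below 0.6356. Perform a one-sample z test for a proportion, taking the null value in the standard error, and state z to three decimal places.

p̂ = 57/82 = 0.69512.
Standard error under H₀: √(0.6356×0.3644/82) = 0.05315.
z = (0.69512 − 0.6356)/0.05315 = 0.05952/0.05315 = 1.120.
p-value = P(Z < 1.120) ≈ 0.8686.

z = 1.120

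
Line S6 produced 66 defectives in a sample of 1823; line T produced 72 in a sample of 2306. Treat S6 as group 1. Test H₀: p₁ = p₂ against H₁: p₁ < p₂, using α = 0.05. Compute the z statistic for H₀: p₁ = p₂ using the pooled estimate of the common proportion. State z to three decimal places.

p̂₁ = 66/1823 ≈ 0.036204, p̂₂ = 72/2306 ≈ 0.031223.
Pooled p̂ = (66+72)/(1823+2306) = 138/4129 = 0.033422.
SE = √(0.0323051 × 0.000982198) = 0.005633.
z = (0.036204 − 0.031223)/0.005633 = 0.004981/0.005633 = 0.884.
p-value = P(Z < 0.884) ≈ 0.8117; since p > α = 0.05, fail to reject H₀.

z = 0.884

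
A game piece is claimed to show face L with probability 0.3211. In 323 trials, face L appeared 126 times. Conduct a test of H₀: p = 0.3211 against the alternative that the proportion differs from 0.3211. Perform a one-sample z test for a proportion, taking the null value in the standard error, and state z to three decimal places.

z = 2.656

p̂ = 126/323 ≈ 0.39009.
Under H₀, SE = √(0.3211·0.6789/323) = √(0.000674906) = 0.02598.
z = (0.39009 − 0.3211)/0.02598 = 0.06899/0.02598 = 2.656.
Two-sided p-value ≈ 2·Φ(−2.656) = 0.0079.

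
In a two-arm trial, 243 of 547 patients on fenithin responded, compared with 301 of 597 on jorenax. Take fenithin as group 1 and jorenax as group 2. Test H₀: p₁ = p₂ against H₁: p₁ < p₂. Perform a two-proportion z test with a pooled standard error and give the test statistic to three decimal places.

z = -2.028

p̂₁ = 243/547 ≈ 0.44424, p̂₂ = 301/597 ≈ 0.50419.
Pooled p̂ = (243+301)/(547+597) = 544/1144 = 0.47552.
SE = √(0.249401 × 0.0035032) = 0.02956.
z = (0.44424 − 0.50419)/0.02956 = -0.05995/0.02956 = -2.028.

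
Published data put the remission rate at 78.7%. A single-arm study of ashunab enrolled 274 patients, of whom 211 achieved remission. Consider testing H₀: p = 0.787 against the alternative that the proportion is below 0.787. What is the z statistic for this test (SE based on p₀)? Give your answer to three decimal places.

z = -0.684

p̂ = 211/274 ≈ 0.770073.
Under H₀, SE = √(0.787·0.213/274) = √(0.000611792) = 0.024734.
z = (0.770073 − 0.787)/0.024734 = -0.016927/0.024734 = -0.684.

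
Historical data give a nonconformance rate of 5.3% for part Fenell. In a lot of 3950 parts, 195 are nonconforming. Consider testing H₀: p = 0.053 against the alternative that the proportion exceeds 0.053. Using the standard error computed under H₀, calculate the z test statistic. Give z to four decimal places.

p̂ = 195/3950 ≈ 0.0493671.
Under H₀, SE = √(0.053·0.947/3950) = √(1.27066e-05) = 0.0035646.
z = (0.0493671 − 0.053)/0.0035646 = -0.0036329/0.0035646 = -1.0192.

z = -1.0192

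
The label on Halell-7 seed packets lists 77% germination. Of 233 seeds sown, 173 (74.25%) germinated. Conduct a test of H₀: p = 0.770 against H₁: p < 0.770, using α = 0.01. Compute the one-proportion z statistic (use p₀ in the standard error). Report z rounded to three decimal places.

p̂ = 173/233 = 0.74249.
Standard error under H₀: √(0.77×0.23/233) = 0.02757.
z = (0.74249 − 0.77)/0.02757 = -0.02751/0.02757 = -0.998.
p-value = P(Z < -0.998) ≈ 0.1592. With α = 0.01, fail to reject H₀.

z = -0.998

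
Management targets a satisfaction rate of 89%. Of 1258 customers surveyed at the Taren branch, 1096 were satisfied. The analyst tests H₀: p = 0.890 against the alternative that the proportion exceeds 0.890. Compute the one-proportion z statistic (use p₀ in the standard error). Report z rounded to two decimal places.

z = -2.13

p̂ = 1096/1258 ≈ 0.87122.
Standard error under H₀: √(0.89×0.11/1258) = 0.00882.
z = (0.87122 − 0.89)/0.00882 = -0.01878/0.00882 = -2.13.
p-value = P(Z > -2.128) ≈ 0.9833.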